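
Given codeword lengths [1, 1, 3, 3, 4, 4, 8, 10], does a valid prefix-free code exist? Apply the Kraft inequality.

Kraft inequality: Σ 2^(-l_i) ≤ 1 for prefix-free code
Calculating: 2^(-1) + 2^(-1) + 2^(-3) + 2^(-3) + 2^(-4) + 2^(-4) + 2^(-8) + 2^(-10)
= 0.5 + 0.5 + 0.125 + 0.125 + 0.0625 + 0.0625 + 0.00390625 + 0.0009765625
= 1.3799
Since 1.3799 > 1, prefix-free code does not exist


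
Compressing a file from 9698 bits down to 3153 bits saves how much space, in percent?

Space savings = (1 - Compressed/Original) × 100%
= (1 - 3153/9698) × 100%
= 67.49%


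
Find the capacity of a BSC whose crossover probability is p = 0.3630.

For BSC with error probability p:
C = 1 - H(p) where H(p) is binary entropy
H(0.3630) = -0.3630 × log₂(0.3630) - 0.6370 × log₂(0.6370)
H(p) = 0.9451
C = 1 - 0.9451 = 0.0549 bits/use


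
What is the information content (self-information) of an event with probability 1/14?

Information content I(x) = -log₂(p(x))
I = -log₂(1/14) = -log₂(0.0714)
I = 3.8074 bits


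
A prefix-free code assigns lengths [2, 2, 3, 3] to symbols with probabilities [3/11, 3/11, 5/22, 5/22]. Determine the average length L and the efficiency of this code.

Average length L = Σ p_i × l_i = 2.4545 bits
Entropy H = 1.9940 bits
Efficiency η = H/L × 100% = 81.24%


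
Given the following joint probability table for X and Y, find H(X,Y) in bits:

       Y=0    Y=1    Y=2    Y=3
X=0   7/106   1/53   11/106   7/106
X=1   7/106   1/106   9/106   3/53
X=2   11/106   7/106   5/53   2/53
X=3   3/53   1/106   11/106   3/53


H(X,Y) = -Σ p(x,y) log₂ p(x,y)
  p(0,0)=7/106: -0.0660 × log₂(0.0660) = 0.2589
  p(0,1)=1/53: -0.0189 × log₂(0.0189) = 0.1081
  p(0,2)=11/106: -0.1038 × log₂(0.1038) = 0.3392
  p(0,3)=7/106: -0.0660 × log₂(0.0660) = 0.2589
  p(1,0)=7/106: -0.0660 × log₂(0.0660) = 0.2589
  p(1,1)=1/106: -0.0094 × log₂(0.0094) = 0.0635
  p(1,2)=9/106: -0.0849 × log₂(0.0849) = 0.3021
  p(1,3)=3/53: -0.0566 × log₂(0.0566) = 0.2345
  p(2,0)=11/106: -0.1038 × log₂(0.1038) = 0.3392
  p(2,1)=7/106: -0.0660 × log₂(0.0660) = 0.2589
  p(2,2)=5/53: -0.0943 × log₂(0.0943) = 0.3213
  p(2,3)=2/53: -0.0377 × log₂(0.0377) = 0.1784
  p(3,0)=3/53: -0.0566 × log₂(0.0566) = 0.2345
  p(3,1)=1/106: -0.0094 × log₂(0.0094) = 0.0635
  p(3,2)=11/106: -0.1038 × log₂(0.1038) = 0.3392
  p(3,3)=3/53: -0.0566 × log₂(0.0566) = 0.2345
H(X,Y) = 3.7935 bits


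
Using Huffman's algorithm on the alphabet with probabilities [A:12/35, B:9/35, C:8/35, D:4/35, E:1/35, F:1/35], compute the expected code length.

Huffman tree construction:
Combine smallest probabilities repeatedly
Resulting codes:
  A: 11 (length 2)
  B: 10 (length 2)
  C: 01 (length 2)
  D: 001 (length 3)
  E: 0000 (length 4)
  F: 0001 (length 4)
Average length = Σ p(s) × length(s) = 2.2286 bits


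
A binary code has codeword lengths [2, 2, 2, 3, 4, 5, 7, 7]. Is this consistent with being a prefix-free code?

Kraft inequality: Σ 2^(-l_i) ≤ 1 for prefix-free code
Calculating: 2^(-2) + 2^(-2) + 2^(-2) + 2^(-3) + 2^(-4) + 2^(-5) + 2^(-7) + 2^(-7)
= 0.25 + 0.25 + 0.25 + 0.125 + 0.0625 + 0.03125 + 0.0078125 + 0.0078125
= 0.9844
Since 0.9844 ≤ 1, prefix-free code exists


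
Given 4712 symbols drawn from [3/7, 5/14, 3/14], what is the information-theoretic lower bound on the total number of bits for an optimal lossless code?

Entropy H = 1.5306 bits/symbol
Minimum bits = H × n = 1.5306 × 4712
= 7212.28 bits


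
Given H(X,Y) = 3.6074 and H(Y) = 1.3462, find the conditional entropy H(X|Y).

Chain rule: H(X,Y) = H(X|Y) + H(Y)
H(X|Y) = H(X,Y) - H(Y) = 3.6074 - 1.3462 = 2.2612 bits


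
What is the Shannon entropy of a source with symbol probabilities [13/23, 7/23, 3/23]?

H(X) = -Σ p(x) log₂ p(x)
  -13/23 × log₂(13/23) = 0.4652
  -7/23 × log₂(7/23) = 0.5223
  -3/23 × log₂(3/23) = 0.3833
H(X) = 1.3709 bits


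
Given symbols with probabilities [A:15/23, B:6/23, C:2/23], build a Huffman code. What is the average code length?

Huffman tree construction:
Combine smallest probabilities repeatedly
Resulting codes:
  A: 1 (length 1)
  B: 01 (length 2)
  C: 00 (length 2)
Average length = Σ p(s) × length(s) = 1.3478 bits


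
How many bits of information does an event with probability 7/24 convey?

Information content I(x) = -log₂(p(x))
I = -log₂(7/24) = -log₂(0.2917)
I = 1.7776 bits


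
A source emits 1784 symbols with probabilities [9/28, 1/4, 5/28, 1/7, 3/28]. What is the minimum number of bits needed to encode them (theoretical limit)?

Entropy H = 2.2165 bits/symbol
Minimum bits = H × n = 2.2165 × 1784
= 3954.15 bits


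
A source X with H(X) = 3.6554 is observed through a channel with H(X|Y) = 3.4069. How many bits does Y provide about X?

I(X;Y) = H(X) - H(X|Y)
I(X;Y) = 3.6554 - 3.4069 = 0.2485 bits


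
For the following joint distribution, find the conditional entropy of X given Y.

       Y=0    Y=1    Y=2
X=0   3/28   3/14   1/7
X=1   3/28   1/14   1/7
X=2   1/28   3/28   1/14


H(X|Y) = Σ_y p(y) H(X|Y=y)
  p(Y=0) = 1/4, H(X|Y=0) = 1.4488
  p(Y=1) = 11/28, H(X|Y=1) = 1.4354
  p(Y=2) = 5/14, H(X|Y=2) = 1.5219
H(X|Y) = 0.2500×1.4488 + 0.3929×1.4354 + 0.3571×1.5219 = 1.4696 bits


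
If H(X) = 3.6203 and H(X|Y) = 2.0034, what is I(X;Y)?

I(X;Y) = H(X) - H(X|Y)
I(X;Y) = 3.6203 - 2.0034 = 1.6169 bits


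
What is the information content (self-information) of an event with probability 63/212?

Information content I(x) = -log₂(p(x))
I = -log₂(63/212) = -log₂(0.2972)
I = 1.7506 bits


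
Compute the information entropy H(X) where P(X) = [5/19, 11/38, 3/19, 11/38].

H(X) = -Σ p(x) log₂ p(x)
  -5/19 × log₂(5/19) = 0.5068
  -11/38 × log₂(11/38) = 0.5177
  -3/19 × log₂(3/19) = 0.4205
  -11/38 × log₂(11/38) = 0.5177
H(X) = 1.9628 bits


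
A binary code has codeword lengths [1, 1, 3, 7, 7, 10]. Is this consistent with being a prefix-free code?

Kraft inequality: Σ 2^(-l_i) ≤ 1 for prefix-free code
Calculating: 2^(-1) + 2^(-1) + 2^(-3) + 2^(-7) + 2^(-7) + 2^(-10)
= 0.5 + 0.5 + 0.125 + 0.0078125 + 0.0078125 + 0.0009765625
= 1.1416
Since 1.1416 > 1, prefix-free code does not exist


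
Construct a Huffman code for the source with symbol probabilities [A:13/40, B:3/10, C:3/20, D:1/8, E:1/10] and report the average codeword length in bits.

Huffman tree construction:
Combine smallest probabilities repeatedly
Resulting codes:
  A: 11 (length 2)
  B: 10 (length 2)
  C: 00 (length 2)
  D: 011 (length 3)
  E: 010 (length 3)
Average length = Σ p(s) × length(s) = 2.2250 bits


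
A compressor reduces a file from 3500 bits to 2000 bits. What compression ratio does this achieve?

Compression ratio = Original / Compressed
= 3500 / 2000 = 1.75:1


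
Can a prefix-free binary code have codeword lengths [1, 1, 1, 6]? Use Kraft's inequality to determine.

Kraft inequality: Σ 2^(-l_i) ≤ 1 for prefix-free code
Calculating: 2^(-1) + 2^(-1) + 2^(-1) + 2^(-6)
= 0.5 + 0.5 + 0.5 + 0.015625
= 1.5156
Since 1.5156 > 1, prefix-free code does not exist


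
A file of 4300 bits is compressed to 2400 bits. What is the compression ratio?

Compression ratio = Original / Compressed
= 4300 / 2400 = 1.79:1


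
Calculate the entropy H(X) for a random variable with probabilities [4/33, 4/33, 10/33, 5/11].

H(X) = -Σ p(x) log₂ p(x)
  -4/33 × log₂(4/33) = 0.3690
  -4/33 × log₂(4/33) = 0.3690
  -10/33 × log₂(10/33) = 0.5220
  -5/11 × log₂(5/11) = 0.5170
H(X) = 1.7770 bits


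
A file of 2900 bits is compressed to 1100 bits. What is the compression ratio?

Compression ratio = Original / Compressed
= 2900 / 1100 = 2.64:1


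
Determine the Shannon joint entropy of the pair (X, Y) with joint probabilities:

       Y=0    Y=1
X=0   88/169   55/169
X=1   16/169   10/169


H(X,Y) = -Σ p(x,y) log₂ p(x,y)
  p(0,0)=88/169: -0.5207 × log₂(0.5207) = 0.4902
  p(0,1)=55/169: -0.3254 × log₂(0.3254) = 0.5271
  p(1,0)=16/169: -0.0947 × log₂(0.0947) = 0.3220
  p(1,1)=10/169: -0.0592 × log₂(0.0592) = 0.2414
H(X,Y) = 1.5806 bits


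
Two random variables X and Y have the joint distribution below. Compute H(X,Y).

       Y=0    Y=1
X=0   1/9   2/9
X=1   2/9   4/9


H(X,Y) = -Σ p(x,y) log₂ p(x,y)
  p(0,0)=1/9: -0.1111 × log₂(0.1111) = 0.3522
  p(0,1)=2/9: -0.2222 × log₂(0.2222) = 0.4822
  p(1,0)=2/9: -0.2222 × log₂(0.2222) = 0.4822
  p(1,1)=4/9: -0.4444 × log₂(0.4444) = 0.5200
H(X,Y) = 1.8366 bits


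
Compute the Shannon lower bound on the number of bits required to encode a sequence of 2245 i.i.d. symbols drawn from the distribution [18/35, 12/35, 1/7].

Entropy H = 1.4239 bits/symbol
Minimum bits = H × n = 1.4239 × 2245
= 3196.69 bits


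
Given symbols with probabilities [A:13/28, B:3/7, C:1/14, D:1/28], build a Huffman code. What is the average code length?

Huffman tree construction:
Combine smallest probabilities repeatedly
Resulting codes:
  A: 0 (length 1)
  B: 11 (length 2)
  C: 101 (length 3)
  D: 100 (length 3)
Average length = Σ p(s) × length(s) = 1.6429 bits


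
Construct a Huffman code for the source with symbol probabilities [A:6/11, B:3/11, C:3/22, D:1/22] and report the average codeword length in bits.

Huffman tree construction:
Combine smallest probabilities repeatedly
Resulting codes:
  A: 1 (length 1)
  B: 01 (length 2)
  C: 001 (length 3)
  D: 000 (length 3)
Average length = Σ p(s) × length(s) = 1.6364 bits


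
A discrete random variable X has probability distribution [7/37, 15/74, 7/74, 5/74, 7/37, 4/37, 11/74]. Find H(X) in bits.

H(X) = -Σ p(x) log₂ p(x)
  -7/37 × log₂(7/37) = 0.4545
  -15/74 × log₂(15/74) = 0.4667
  -7/74 × log₂(7/74) = 0.3218
  -5/74 × log₂(5/74) = 0.2627
  -7/37 × log₂(7/37) = 0.4545
  -4/37 × log₂(4/37) = 0.3470
  -11/74 × log₂(11/74) = 0.4088
H(X) = 2.7159 bits


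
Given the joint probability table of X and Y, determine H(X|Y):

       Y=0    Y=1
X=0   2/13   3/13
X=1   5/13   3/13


H(X|Y) = Σ_y p(y) H(X|Y=y)
  p(Y=0) = 7/13, H(X|Y=0) = 0.8631
  p(Y=1) = 6/13, H(X|Y=1) = 1.0000
H(X|Y) = 0.5385×0.8631 + 0.4615×1.0000 = 0.9263 bits


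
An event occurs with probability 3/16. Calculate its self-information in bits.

Information content I(x) = -log₂(p(x))
I = -log₂(3/16) = -log₂(0.1875)
I = 2.4150 bits


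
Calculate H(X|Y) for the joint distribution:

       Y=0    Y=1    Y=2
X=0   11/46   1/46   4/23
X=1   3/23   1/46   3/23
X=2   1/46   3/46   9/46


H(X|Y) = Σ_y p(y) H(X|Y=y)
  p(Y=0) = 9/23, H(X|Y=0) = 1.1942
  p(Y=1) = 5/46, H(X|Y=1) = 1.3710
  p(Y=2) = 1/2, H(X|Y=2) = 1.5653
H(X|Y) = 0.3913×1.1942 + 0.1087×1.3710 + 0.5000×1.5653 = 1.3990 bits


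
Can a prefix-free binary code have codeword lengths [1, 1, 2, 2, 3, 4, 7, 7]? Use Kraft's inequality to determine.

Kraft inequality: Σ 2^(-l_i) ≤ 1 for prefix-free code
Calculating: 2^(-1) + 2^(-1) + 2^(-2) + 2^(-2) + 2^(-3) + 2^(-4) + 2^(-7) + 2^(-7)
= 0.5 + 0.5 + 0.25 + 0.25 + 0.125 + 0.0625 + 0.0078125 + 0.0078125
= 1.7031
Since 1.7031 > 1, prefix-free code does not exist


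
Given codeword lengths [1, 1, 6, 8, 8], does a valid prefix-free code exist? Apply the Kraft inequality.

Kraft inequality: Σ 2^(-l_i) ≤ 1 for prefix-free code
Calculating: 2^(-1) + 2^(-1) + 2^(-6) + 2^(-8) + 2^(-8)
= 0.5 + 0.5 + 0.015625 + 0.00390625 + 0.00390625
= 1.0234
Since 1.0234 > 1, prefix-free code does not exist


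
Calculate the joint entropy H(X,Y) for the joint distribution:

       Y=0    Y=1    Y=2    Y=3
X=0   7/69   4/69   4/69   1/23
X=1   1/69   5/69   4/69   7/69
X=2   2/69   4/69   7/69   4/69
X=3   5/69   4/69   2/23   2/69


H(X,Y) = -Σ p(x,y) log₂ p(x,y)
  p(0,0)=7/69: -0.1014 × log₂(0.1014) = 0.3349
  p(0,1)=4/69: -0.0580 × log₂(0.0580) = 0.2382
  p(0,2)=4/69: -0.0580 × log₂(0.0580) = 0.2382
  p(0,3)=1/23: -0.0435 × log₂(0.0435) = 0.1967
  p(1,0)=1/69: -0.0145 × log₂(0.0145) = 0.0885
  p(1,1)=5/69: -0.0725 × log₂(0.0725) = 0.2744
  p(1,2)=4/69: -0.0580 × log₂(0.0580) = 0.2382
  p(1,3)=7/69: -0.1014 × log₂(0.1014) = 0.3349
  p(2,0)=2/69: -0.0290 × log₂(0.0290) = 0.1481
  p(2,1)=4/69: -0.0580 × log₂(0.0580) = 0.2382
  p(2,2)=7/69: -0.1014 × log₂(0.1014) = 0.3349
  p(2,3)=4/69: -0.0580 × log₂(0.0580) = 0.2382
  p(3,0)=5/69: -0.0725 × log₂(0.0725) = 0.2744
  p(3,1)=4/69: -0.0580 × log₂(0.0580) = 0.2382
  p(3,2)=2/23: -0.0870 × log₂(0.0870) = 0.3064
  p(3,3)=2/69: -0.0290 × log₂(0.0290) = 0.1481
H(X,Y) = 3.8703 bits


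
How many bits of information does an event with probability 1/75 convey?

Information content I(x) = -log₂(p(x))
I = -log₂(1/75) = -log₂(0.0133)
I = 6.2288 bits


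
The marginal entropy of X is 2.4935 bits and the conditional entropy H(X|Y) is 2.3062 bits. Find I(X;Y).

I(X;Y) = H(X) - H(X|Y)
I(X;Y) = 2.4935 - 2.3062 = 0.1873 bits


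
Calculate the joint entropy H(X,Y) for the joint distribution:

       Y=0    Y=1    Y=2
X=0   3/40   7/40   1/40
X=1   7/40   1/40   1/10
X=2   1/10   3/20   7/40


H(X,Y) = -Σ p(x,y) log₂ p(x,y)
  p(0,0)=3/40: -0.0750 × log₂(0.0750) = 0.2803
  p(0,1)=7/40: -0.1750 × log₂(0.1750) = 0.4401
  p(0,2)=1/40: -0.0250 × log₂(0.0250) = 0.1330
  p(1,0)=7/40: -0.1750 × log₂(0.1750) = 0.4401
  p(1,1)=1/40: -0.0250 × log₂(0.0250) = 0.1330
  p(1,2)=1/10: -0.1000 × log₂(0.1000) = 0.3322
  p(2,0)=1/10: -0.1000 × log₂(0.1000) = 0.3322
  p(2,1)=3/20: -0.1500 × log₂(0.1500) = 0.4105
  p(2,2)=7/40: -0.1750 × log₂(0.1750) = 0.4401
H(X,Y) = 2.9415 bits


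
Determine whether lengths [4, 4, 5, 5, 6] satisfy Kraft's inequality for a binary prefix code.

Kraft inequality: Σ 2^(-l_i) ≤ 1 for prefix-free code
Calculating: 2^(-4) + 2^(-4) + 2^(-5) + 2^(-5) + 2^(-6)
= 0.0625 + 0.0625 + 0.03125 + 0.03125 + 0.015625
= 0.2031
Since 0.2031 ≤ 1, prefix-free code exists


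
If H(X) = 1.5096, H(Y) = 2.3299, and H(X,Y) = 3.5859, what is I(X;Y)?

I(X;Y) = H(X) + H(Y) - H(X,Y)
I(X;Y) = 1.5096 + 2.3299 - 3.5859 = 0.2536 bits


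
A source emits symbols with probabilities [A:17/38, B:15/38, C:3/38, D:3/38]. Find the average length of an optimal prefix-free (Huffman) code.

Huffman tree construction:
Combine smallest probabilities repeatedly
Resulting codes:
  A: 0 (length 1)
  B: 11 (length 2)
  C: 100 (length 3)
  D: 101 (length 3)
Average length = Σ p(s) × length(s) = 1.7105 bits


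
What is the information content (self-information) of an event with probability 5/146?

Information content I(x) = -log₂(p(x))
I = -log₂(5/146) = -log₂(0.0342)
I = 4.8679 bits


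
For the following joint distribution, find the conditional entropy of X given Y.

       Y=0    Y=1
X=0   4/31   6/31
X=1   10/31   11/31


H(X|Y) = Σ_y p(y) H(X|Y=y)
  p(Y=0) = 14/31, H(X|Y=0) = 0.8631
  p(Y=1) = 17/31, H(X|Y=1) = 0.9367
H(X|Y) = 0.4516×0.8631 + 0.5484×0.9367 = 0.9035 bits


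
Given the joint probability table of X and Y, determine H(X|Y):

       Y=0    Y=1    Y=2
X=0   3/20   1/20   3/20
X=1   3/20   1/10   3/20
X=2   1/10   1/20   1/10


H(X|Y) = Σ_y p(y) H(X|Y=y)
  p(Y=0) = 2/5, H(X|Y=0) = 1.5613
  p(Y=1) = 1/5, H(X|Y=1) = 1.5000
  p(Y=2) = 2/5, H(X|Y=2) = 1.5613
H(X|Y) = 0.4000×1.5613 + 0.2000×1.5000 + 0.4000×1.5613 = 1.5490 bits


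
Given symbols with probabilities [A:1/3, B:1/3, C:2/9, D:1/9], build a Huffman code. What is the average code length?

Huffman tree construction:
Combine smallest probabilities repeatedly
Resulting codes:
  A: 10 (length 2)
  B: 11 (length 2)
  C: 01 (length 2)
  D: 00 (length 2)
Average length = Σ p(s) × length(s) = 2.0000 bits


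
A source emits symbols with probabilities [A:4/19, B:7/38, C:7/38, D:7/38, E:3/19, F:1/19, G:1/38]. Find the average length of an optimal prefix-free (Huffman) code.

Huffman tree construction:
Combine smallest probabilities repeatedly
Resulting codes:
  A: 01 (length 2)
  B: 110 (length 3)
  C: 111 (length 3)
  D: 00 (length 2)
  E: 101 (length 3)
  F: 1001 (length 4)
  G: 1000 (length 4)
Average length = Σ p(s) × length(s) = 2.6842 bits


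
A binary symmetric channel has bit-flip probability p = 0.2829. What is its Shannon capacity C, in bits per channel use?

For BSC with error probability p:
C = 1 - H(p) where H(p) is binary entropy
H(0.2829) = -0.2829 × log₂(0.2829) - 0.7171 × log₂(0.7171)
H(p) = 0.8594
C = 1 - 0.8594 = 0.1406 bits/use


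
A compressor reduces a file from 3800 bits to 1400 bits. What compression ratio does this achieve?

Compression ratio = Original / Compressed
= 3800 / 1400 = 2.71:1


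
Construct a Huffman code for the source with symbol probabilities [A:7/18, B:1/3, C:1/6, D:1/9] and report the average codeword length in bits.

Huffman tree construction:
Combine smallest probabilities repeatedly
Resulting codes:
  A: 0 (length 1)
  B: 11 (length 2)
  C: 101 (length 3)
  D: 100 (length 3)
Average length = Σ p(s) × length(s) = 1.8889 bits


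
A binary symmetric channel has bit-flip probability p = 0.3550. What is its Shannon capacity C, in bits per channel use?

For BSC with error probability p:
C = 1 - H(p) where H(p) is binary entropy
H(0.3550) = -0.3550 × log₂(0.3550) - 0.6450 × log₂(0.6450)
H(p) = 0.9385
C = 1 - 0.9385 = 0.0615 bits/use


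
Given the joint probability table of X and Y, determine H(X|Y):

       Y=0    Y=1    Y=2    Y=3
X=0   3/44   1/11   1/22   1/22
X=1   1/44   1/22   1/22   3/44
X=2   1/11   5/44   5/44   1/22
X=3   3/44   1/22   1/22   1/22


H(X|Y) = Σ_y p(y) H(X|Y=y)
  p(Y=0) = 1/4, H(X|Y=0) = 1.8676
  p(Y=1) = 13/44, H(X|Y=1) = 1.8843
  p(Y=2) = 1/4, H(X|Y=2) = 1.8586
  p(Y=3) = 9/44, H(X|Y=3) = 1.9749
H(X|Y) = 0.2500×1.8676 + 0.2955×1.8843 + 0.2500×1.8586 + 0.2045×1.9749 = 1.8922 bits


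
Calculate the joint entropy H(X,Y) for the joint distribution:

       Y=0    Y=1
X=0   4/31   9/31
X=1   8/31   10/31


H(X,Y) = -Σ p(x,y) log₂ p(x,y)
  p(0,0)=4/31: -0.1290 × log₂(0.1290) = 0.3812
  p(0,1)=9/31: -0.2903 × log₂(0.2903) = 0.5180
  p(1,0)=8/31: -0.2581 × log₂(0.2581) = 0.5043
  p(1,1)=10/31: -0.3226 × log₂(0.3226) = 0.5265
H(X,Y) = 1.9300 bits


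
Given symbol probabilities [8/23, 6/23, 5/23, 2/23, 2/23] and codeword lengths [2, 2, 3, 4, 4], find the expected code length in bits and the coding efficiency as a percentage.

Average length L = Σ p_i × l_i = 2.5652 bits
Entropy H = 2.1271 bits
Efficiency η = H/L × 100% = 82.92%


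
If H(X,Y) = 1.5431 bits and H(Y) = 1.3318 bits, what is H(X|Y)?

Chain rule: H(X,Y) = H(X|Y) + H(Y)
H(X|Y) = H(X,Y) - H(Y) = 1.5431 - 1.3318 = 0.2113 bits


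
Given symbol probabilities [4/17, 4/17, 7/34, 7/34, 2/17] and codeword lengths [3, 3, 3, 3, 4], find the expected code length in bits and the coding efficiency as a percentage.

Average length L = Σ p_i × l_i = 3.1176 bits
Entropy H = 2.2844 bits
Efficiency η = H/L × 100% = 73.27%


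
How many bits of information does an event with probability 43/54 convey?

Information content I(x) = -log₂(p(x))
I = -log₂(43/54) = -log₂(0.7963)
I = 0.3286 bits


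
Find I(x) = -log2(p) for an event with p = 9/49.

Information content I(x) = -log₂(p(x))
I = -log₂(9/49) = -log₂(0.1837)
I = 2.4448 bits


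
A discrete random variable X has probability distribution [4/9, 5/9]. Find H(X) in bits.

H(X) = -Σ p(x) log₂ p(x)
  -4/9 × log₂(4/9) = 0.5200
  -5/9 × log₂(5/9) = 0.4711
H(X) = 0.9911 bits


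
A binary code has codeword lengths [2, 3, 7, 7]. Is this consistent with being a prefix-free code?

Kraft inequality: Σ 2^(-l_i) ≤ 1 for prefix-free code
Calculating: 2^(-2) + 2^(-3) + 2^(-7) + 2^(-7)
= 0.25 + 0.125 + 0.0078125 + 0.0078125
= 0.3906
Since 0.3906 ≤ 1, prefix-free code exists


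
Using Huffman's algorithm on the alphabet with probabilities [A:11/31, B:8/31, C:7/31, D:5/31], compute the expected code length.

Huffman tree construction:
Combine smallest probabilities repeatedly
Resulting codes:
  A: 11 (length 2)
  B: 10 (length 2)
  C: 01 (length 2)
  D: 00 (length 2)
Average length = Σ p(s) × length(s) = 2.0000 bits


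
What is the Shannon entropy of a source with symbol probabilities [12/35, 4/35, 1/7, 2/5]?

H(X) = -Σ p(x) log₂ p(x)
  -12/35 × log₂(12/35) = 0.5295
  -4/35 × log₂(4/35) = 0.3576
  -1/7 × log₂(1/7) = 0.4011
  -2/5 × log₂(2/5) = 0.5288
H(X) = 1.8169 bits


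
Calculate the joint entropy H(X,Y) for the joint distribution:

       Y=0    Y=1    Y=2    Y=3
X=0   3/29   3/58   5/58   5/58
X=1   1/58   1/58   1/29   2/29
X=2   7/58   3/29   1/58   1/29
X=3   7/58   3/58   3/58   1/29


H(X,Y) = -Σ p(x,y) log₂ p(x,y)
  p(0,0)=3/29: -0.1034 × log₂(0.1034) = 0.3386
  p(0,1)=3/58: -0.0517 × log₂(0.0517) = 0.2210
  p(0,2)=5/58: -0.0862 × log₂(0.0862) = 0.3048
  p(0,3)=5/58: -0.0862 × log₂(0.0862) = 0.3048
  p(1,0)=1/58: -0.0172 × log₂(0.0172) = 0.1010
  p(1,1)=1/58: -0.0172 × log₂(0.0172) = 0.1010
  p(1,2)=1/29: -0.0345 × log₂(0.0345) = 0.1675
  p(1,3)=2/29: -0.0690 × log₂(0.0690) = 0.2661
  p(2,0)=7/58: -0.1207 × log₂(0.1207) = 0.3682
  p(2,1)=3/29: -0.1034 × log₂(0.1034) = 0.3386
  p(2,2)=1/58: -0.0172 × log₂(0.0172) = 0.1010
  p(2,3)=1/29: -0.0345 × log₂(0.0345) = 0.1675
  p(3,0)=7/58: -0.1207 × log₂(0.1207) = 0.3682
  p(3,1)=3/58: -0.0517 × log₂(0.0517) = 0.2210
  p(3,2)=3/58: -0.0517 × log₂(0.0517) = 0.2210
  p(3,3)=1/29: -0.0345 × log₂(0.0345) = 0.1675
H(X,Y) = 3.7579 bits


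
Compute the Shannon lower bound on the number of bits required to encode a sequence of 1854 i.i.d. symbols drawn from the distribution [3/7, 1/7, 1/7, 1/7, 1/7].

Entropy H = 2.1281 bits/symbol
Minimum bits = H × n = 2.1281 × 1854
= 3945.47 bits


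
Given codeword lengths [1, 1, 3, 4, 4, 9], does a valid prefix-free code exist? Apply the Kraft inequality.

Kraft inequality: Σ 2^(-l_i) ≤ 1 for prefix-free code
Calculating: 2^(-1) + 2^(-1) + 2^(-3) + 2^(-4) + 2^(-4) + 2^(-9)
= 0.5 + 0.5 + 0.125 + 0.0625 + 0.0625 + 0.001953125
= 1.2520
Since 1.2520 > 1, prefix-free code does not exist


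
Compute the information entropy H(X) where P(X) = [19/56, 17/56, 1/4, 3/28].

H(X) = -Σ p(x) log₂ p(x)
  -19/56 × log₂(19/56) = 0.5291
  -17/56 × log₂(17/56) = 0.5221
  -1/4 × log₂(1/4) = 0.5000
  -3/28 × log₂(3/28) = 0.3453
H(X) = 1.8965 bits


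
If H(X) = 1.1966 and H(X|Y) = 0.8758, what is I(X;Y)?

I(X;Y) = H(X) - H(X|Y)
I(X;Y) = 1.1966 - 0.8758 = 0.3208 bits


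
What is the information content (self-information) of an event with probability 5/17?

Information content I(x) = -log₂(p(x))
I = -log₂(5/17) = -log₂(0.2941)
I = 1.7655 bits


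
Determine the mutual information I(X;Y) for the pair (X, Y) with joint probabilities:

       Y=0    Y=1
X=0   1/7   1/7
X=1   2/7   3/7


H(X) = 0.8631, H(Y) = 0.9852, H(X,Y) = 1.8424
I(X;Y) = H(X) + H(Y) - H(X,Y) = 0.0060 bits


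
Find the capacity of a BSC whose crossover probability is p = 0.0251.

For BSC with error probability p:
C = 1 - H(p) where H(p) is binary entropy
H(0.0251) = -0.0251 × log₂(0.0251) - 0.9749 × log₂(0.9749)
H(p) = 0.1692
C = 1 - 0.1692 = 0.8308 bits/use


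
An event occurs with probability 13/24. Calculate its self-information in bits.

Information content I(x) = -log₂(p(x))
I = -log₂(13/24) = -log₂(0.5417)
I = 0.8845 bits


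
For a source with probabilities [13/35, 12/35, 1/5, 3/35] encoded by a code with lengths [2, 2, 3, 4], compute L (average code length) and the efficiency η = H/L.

Average length L = Σ p_i × l_i = 2.3714 bits
Entropy H = 1.8284 bits
Efficiency η = H/L × 100% = 77.10%


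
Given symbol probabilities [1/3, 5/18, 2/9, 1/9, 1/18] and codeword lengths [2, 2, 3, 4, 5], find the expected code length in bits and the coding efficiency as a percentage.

Average length L = Σ p_i × l_i = 2.6111 bits
Entropy H = 2.1077 bits
Efficiency η = H/L × 100% = 80.72%


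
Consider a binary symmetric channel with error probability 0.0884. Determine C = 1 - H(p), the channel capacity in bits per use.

For BSC with error probability p:
C = 1 - H(p) where H(p) is binary entropy
H(0.0884) = -0.0884 × log₂(0.0884) - 0.9116 × log₂(0.9116)
H(p) = 0.4311
C = 1 - 0.4311 = 0.5689 bits/use


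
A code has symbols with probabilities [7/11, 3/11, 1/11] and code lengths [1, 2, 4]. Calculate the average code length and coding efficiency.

Average length L = Σ p_i × l_i = 1.5455 bits
Entropy H = 1.2407 bits
Efficiency η = H/L × 100% = 80.28%


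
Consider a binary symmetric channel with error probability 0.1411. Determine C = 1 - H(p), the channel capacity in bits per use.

For BSC with error probability p:
C = 1 - H(p) where H(p) is binary entropy
H(0.1411) = -0.1411 × log₂(0.1411) - 0.8589 × log₂(0.8589)
H(p) = 0.5871
C = 1 - 0.5871 = 0.4129 bits/use


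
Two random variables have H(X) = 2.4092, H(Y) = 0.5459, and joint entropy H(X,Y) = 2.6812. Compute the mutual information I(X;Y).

I(X;Y) = H(X) + H(Y) - H(X,Y)
I(X;Y) = 2.4092 + 0.5459 - 2.6812 = 0.2739 bits


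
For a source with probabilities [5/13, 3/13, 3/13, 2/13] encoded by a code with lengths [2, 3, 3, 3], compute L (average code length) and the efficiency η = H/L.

Average length L = Σ p_i × l_i = 2.6154 bits
Entropy H = 1.9220 bits
Efficiency η = H/L × 100% = 73.49%


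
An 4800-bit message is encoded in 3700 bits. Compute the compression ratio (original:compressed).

Compression ratio = Original / Compressed
= 4800 / 3700 = 1.30:1


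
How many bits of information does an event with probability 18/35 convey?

Information content I(x) = -log₂(p(x))
I = -log₂(18/35) = -log₂(0.5143)
I = 0.9594 bits


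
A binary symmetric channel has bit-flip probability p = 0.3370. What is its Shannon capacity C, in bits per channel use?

For BSC with error probability p:
C = 1 - H(p) where H(p) is binary entropy
H(0.3370) = -0.3370 × log₂(0.3370) - 0.6630 × log₂(0.6630)
H(p) = 0.9219
C = 1 - 0.9219 = 0.0781 bits/use


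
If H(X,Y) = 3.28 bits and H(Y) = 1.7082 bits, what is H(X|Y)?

Chain rule: H(X,Y) = H(X|Y) + H(Y)
H(X|Y) = H(X,Y) - H(Y) = 3.28 - 1.7082 = 1.5718 bits


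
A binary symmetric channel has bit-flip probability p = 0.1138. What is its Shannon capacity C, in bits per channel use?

For BSC with error probability p:
C = 1 - H(p) where H(p) is binary entropy
H(0.1138) = -0.1138 × log₂(0.1138) - 0.8862 × log₂(0.8862)
H(p) = 0.5113
C = 1 - 0.5113 = 0.4887 bits/use


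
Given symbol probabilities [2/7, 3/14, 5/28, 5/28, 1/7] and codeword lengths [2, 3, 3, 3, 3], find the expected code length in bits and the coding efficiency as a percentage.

Average length L = Σ p_i × l_i = 2.7143 bits
Entropy H = 2.2813 bits
Efficiency η = H/L × 100% = 84.05%


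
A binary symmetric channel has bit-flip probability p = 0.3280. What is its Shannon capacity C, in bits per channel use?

For BSC with error probability p:
C = 1 - H(p) where H(p) is binary entropy
H(0.3280) = -0.3280 × log₂(0.3280) - 0.6720 × log₂(0.6720)
H(p) = 0.9129
C = 1 - 0.9129 = 0.0871 bits/use


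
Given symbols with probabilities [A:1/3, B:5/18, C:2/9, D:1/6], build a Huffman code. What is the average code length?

Huffman tree construction:
Combine smallest probabilities repeatedly
Resulting codes:
  A: 11 (length 2)
  B: 10 (length 2)
  C: 01 (length 2)
  D: 00 (length 2)
Average length = Σ p(s) × length(s) = 2.0000 bits


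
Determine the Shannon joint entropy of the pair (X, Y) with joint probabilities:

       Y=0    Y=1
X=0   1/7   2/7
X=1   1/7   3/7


H(X,Y) = -Σ p(x,y) log₂ p(x,y)
  p(0,0)=1/7: -0.1429 × log₂(0.1429) = 0.4011
  p(0,1)=2/7: -0.2857 × log₂(0.2857) = 0.5164
  p(1,0)=1/7: -0.1429 × log₂(0.1429) = 0.4011
  p(1,1)=3/7: -0.4286 × log₂(0.4286) = 0.5239
H(X,Y) = 1.8424 bits


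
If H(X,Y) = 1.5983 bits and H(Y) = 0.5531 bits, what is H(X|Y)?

Chain rule: H(X,Y) = H(X|Y) + H(Y)
H(X|Y) = H(X,Y) - H(Y) = 1.5983 - 0.5531 = 1.0452 bits


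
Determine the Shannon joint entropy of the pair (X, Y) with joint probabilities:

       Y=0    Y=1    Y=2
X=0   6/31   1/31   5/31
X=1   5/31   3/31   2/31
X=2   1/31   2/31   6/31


H(X,Y) = -Σ p(x,y) log₂ p(x,y)
  p(0,0)=6/31: -0.1935 × log₂(0.1935) = 0.4586
  p(0,1)=1/31: -0.0323 × log₂(0.0323) = 0.1598
  p(0,2)=5/31: -0.1613 × log₂(0.1613) = 0.4246
  p(1,0)=5/31: -0.1613 × log₂(0.1613) = 0.4246
  p(1,1)=3/31: -0.0968 × log₂(0.0968) = 0.3261
  p(1,2)=2/31: -0.0645 × log₂(0.0645) = 0.2551
  p(2,0)=1/31: -0.0323 × log₂(0.0323) = 0.1598
  p(2,1)=2/31: -0.0645 × log₂(0.0645) = 0.2551
  p(2,2)=6/31: -0.1935 × log₂(0.1935) = 0.4586
H(X,Y) = 2.9221 bits


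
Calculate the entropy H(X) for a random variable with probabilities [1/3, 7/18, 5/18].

H(X) = -Σ p(x) log₂ p(x)
  -1/3 × log₂(1/3) = 0.5283
  -7/18 × log₂(7/18) = 0.5299
  -5/18 × log₂(5/18) = 0.5133
H(X) = 1.5715 bits


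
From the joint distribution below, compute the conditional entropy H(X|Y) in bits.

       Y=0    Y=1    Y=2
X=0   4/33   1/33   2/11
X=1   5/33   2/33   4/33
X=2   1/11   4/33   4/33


H(X|Y) = Σ_y p(y) H(X|Y=y)
  p(Y=0) = 4/11, H(X|Y=0) = 1.5546
  p(Y=1) = 7/33, H(X|Y=1) = 1.3788
  p(Y=2) = 14/33, H(X|Y=2) = 1.5567
H(X|Y) = 0.3636×1.5546 + 0.2121×1.3788 + 0.4242×1.5567 = 1.5182 bits


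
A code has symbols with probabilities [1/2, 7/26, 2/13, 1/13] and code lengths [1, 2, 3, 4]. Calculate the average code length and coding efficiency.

Average length L = Σ p_i × l_i = 1.8077 bits
Entropy H = 1.7098 bits
Efficiency η = H/L × 100% = 94.58%


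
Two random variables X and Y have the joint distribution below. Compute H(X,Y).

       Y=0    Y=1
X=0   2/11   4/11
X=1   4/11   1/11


H(X,Y) = -Σ p(x,y) log₂ p(x,y)
  p(0,0)=2/11: -0.1818 × log₂(0.1818) = 0.4472
  p(0,1)=4/11: -0.3636 × log₂(0.3636) = 0.5307
  p(1,0)=4/11: -0.3636 × log₂(0.3636) = 0.5307
  p(1,1)=1/11: -0.0909 × log₂(0.0909) = 0.3145
H(X,Y) = 1.8231 bits


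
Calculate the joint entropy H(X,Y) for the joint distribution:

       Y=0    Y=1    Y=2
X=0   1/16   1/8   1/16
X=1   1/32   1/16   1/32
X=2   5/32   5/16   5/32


H(X,Y) = -Σ p(x,y) log₂ p(x,y)
  p(0,0)=1/16: -0.0625 × log₂(0.0625) = 0.2500
  p(0,1)=1/8: -0.1250 × log₂(0.1250) = 0.3750
  p(0,2)=1/16: -0.0625 × log₂(0.0625) = 0.2500
  p(1,0)=1/32: -0.0312 × log₂(0.0312) = 0.1562
  p(1,1)=1/16: -0.0625 × log₂(0.0625) = 0.2500
  p(1,2)=1/32: -0.0312 × log₂(0.0312) = 0.1562
  p(2,0)=5/32: -0.1562 × log₂(0.1562) = 0.4184
  p(2,1)=5/16: -0.3125 × log₂(0.3125) = 0.5244
  p(2,2)=5/32: -0.1562 × log₂(0.1562) = 0.4184
H(X,Y) = 2.7988 bits


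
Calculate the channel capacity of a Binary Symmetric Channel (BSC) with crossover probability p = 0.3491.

For BSC with error probability p:
C = 1 - H(p) where H(p) is binary entropy
H(0.3491) = -0.3491 × log₂(0.3491) - 0.6509 × log₂(0.6509)
H(p) = 0.9333
C = 1 - 0.9333 = 0.0667 bits/use


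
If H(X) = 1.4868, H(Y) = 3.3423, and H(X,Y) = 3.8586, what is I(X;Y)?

I(X;Y) = H(X) + H(Y) - H(X,Y)
I(X;Y) = 1.4868 + 3.3423 - 3.8586 = 0.9705 bits


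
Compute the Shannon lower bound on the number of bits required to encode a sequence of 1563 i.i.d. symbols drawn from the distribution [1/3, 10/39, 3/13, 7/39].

Entropy H = 1.9647 bits/symbol
Minimum bits = H × n = 1.9647 × 1563
= 3070.89 bits


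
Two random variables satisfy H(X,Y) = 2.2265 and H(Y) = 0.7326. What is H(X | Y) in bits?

Chain rule: H(X,Y) = H(X|Y) + H(Y)
H(X|Y) = H(X,Y) - H(Y) = 2.2265 - 0.7326 = 1.4939 bits


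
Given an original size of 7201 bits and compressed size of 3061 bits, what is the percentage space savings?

Space savings = (1 - Compressed/Original) × 100%
= (1 - 3061/7201) × 100%
= 57.49%


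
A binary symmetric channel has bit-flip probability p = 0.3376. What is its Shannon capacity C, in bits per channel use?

For BSC with error probability p:
C = 1 - H(p) where H(p) is binary entropy
H(0.3376) = -0.3376 × log₂(0.3376) - 0.6624 × log₂(0.6624)
H(p) = 0.9225
C = 1 - 0.9225 = 0.0775 bits/use


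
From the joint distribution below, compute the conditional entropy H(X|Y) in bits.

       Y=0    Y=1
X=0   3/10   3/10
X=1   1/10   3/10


H(X|Y) = Σ_y p(y) H(X|Y=y)
  p(Y=0) = 2/5, H(X|Y=0) = 0.8113
  p(Y=1) = 3/5, H(X|Y=1) = 1.0000
H(X|Y) = 0.4000×0.8113 + 0.6000×1.0000 = 0.9245 bits


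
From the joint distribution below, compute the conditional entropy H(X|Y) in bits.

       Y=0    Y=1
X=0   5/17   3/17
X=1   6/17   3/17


H(X|Y) = Σ_y p(y) H(X|Y=y)
  p(Y=0) = 11/17, H(X|Y=0) = 0.9940
  p(Y=1) = 6/17, H(X|Y=1) = 1.0000
H(X|Y) = 0.6471×0.9940 + 0.3529×1.0000 = 0.9961 bits


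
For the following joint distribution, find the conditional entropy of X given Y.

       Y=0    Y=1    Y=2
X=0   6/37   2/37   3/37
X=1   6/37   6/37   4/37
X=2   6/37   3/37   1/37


H(X|Y) = Σ_y p(y) H(X|Y=y)
  p(Y=0) = 18/37, H(X|Y=0) = 1.5850
  p(Y=1) = 11/37, H(X|Y=1) = 1.4354
  p(Y=2) = 8/37, H(X|Y=2) = 1.4056
H(X|Y) = 0.4865×1.5850 + 0.2973×1.4354 + 0.2162×1.4056 = 1.5017 bits


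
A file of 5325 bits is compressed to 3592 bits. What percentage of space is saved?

Space savings = (1 - Compressed/Original) × 100%
= (1 - 3592/5325) × 100%
= 32.54%


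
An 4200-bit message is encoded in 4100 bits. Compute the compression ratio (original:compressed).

Compression ratio = Original / Compressed
= 4200 / 4100 = 1.02:1


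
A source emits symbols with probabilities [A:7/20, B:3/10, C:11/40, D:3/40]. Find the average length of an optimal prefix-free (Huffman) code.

Huffman tree construction:
Combine smallest probabilities repeatedly
Resulting codes:
  A: 11 (length 2)
  B: 10 (length 2)
  C: 01 (length 2)
  D: 00 (length 2)
Average length = Σ p(s) × length(s) = 2.0000 bits


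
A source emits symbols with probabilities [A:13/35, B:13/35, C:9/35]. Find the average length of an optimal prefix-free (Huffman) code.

Huffman tree construction:
Combine smallest probabilities repeatedly
Resulting codes:
  A: 11 (length 2)
  B: 0 (length 1)
  C: 10 (length 2)
Average length = Σ p(s) × length(s) = 1.6286 bits


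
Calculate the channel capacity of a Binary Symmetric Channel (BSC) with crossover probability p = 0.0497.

For BSC with error probability p:
C = 1 - H(p) where H(p) is binary entropy
H(0.0497) = -0.0497 × log₂(0.0497) - 0.9503 × log₂(0.9503)
H(p) = 0.2851
C = 1 - 0.2851 = 0.7149 bits/use


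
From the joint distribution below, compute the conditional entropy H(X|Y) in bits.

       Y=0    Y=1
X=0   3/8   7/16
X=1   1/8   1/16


H(X|Y) = Σ_y p(y) H(X|Y=y)
  p(Y=0) = 1/2, H(X|Y=0) = 0.8113
  p(Y=1) = 1/2, H(X|Y=1) = 0.5436
H(X|Y) = 0.5000×0.8113 + 0.5000×0.5436 = 0.6774 bits


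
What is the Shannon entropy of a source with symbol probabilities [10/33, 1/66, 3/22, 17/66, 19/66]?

H(X) = -Σ p(x) log₂ p(x)
  -10/33 × log₂(10/33) = 0.5220
  -1/66 × log₂(1/66) = 0.0916
  -3/22 × log₂(3/22) = 0.3920
  -17/66 × log₂(17/66) = 0.5041
  -19/66 × log₂(19/66) = 0.5172
H(X) = 2.0267 bits


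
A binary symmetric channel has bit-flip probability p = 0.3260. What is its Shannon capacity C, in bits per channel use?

For BSC with error probability p:
C = 1 - H(p) where H(p) is binary entropy
H(0.3260) = -0.3260 × log₂(0.3260) - 0.6740 × log₂(0.6740)
H(p) = 0.9108
C = 1 - 0.9108 = 0.0892 bits/use


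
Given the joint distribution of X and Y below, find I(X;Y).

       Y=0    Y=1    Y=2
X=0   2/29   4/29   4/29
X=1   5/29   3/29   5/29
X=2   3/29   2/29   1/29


H(X) = 1.5189, H(Y) = 1.5832, H(X,Y) = 3.0397
I(X;Y) = H(X) + H(Y) - H(X,Y) = 0.0623 bits


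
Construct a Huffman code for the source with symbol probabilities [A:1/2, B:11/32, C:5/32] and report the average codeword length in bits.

Huffman tree construction:
Combine smallest probabilities repeatedly
Resulting codes:
  A: 0 (length 1)
  B: 11 (length 2)
  C: 10 (length 2)
Average length = Σ p(s) × length(s) = 1.5000 bits


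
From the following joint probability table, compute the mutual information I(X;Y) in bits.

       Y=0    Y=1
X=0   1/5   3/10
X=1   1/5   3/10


H(X) = 1.0000, H(Y) = 0.9710, H(X,Y) = 1.9710
I(X;Y) = H(X) + H(Y) - H(X,Y) = 0.0000 bits


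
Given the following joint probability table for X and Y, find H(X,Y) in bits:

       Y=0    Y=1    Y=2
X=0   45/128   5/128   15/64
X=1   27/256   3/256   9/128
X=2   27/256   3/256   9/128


H(X,Y) = -Σ p(x,y) log₂ p(x,y)
  p(0,0)=45/128: -0.3516 × log₂(0.3516) = 0.5302
  p(0,1)=5/128: -0.0391 × log₂(0.0391) = 0.1827
  p(0,2)=15/64: -0.2344 × log₂(0.2344) = 0.4906
  p(1,0)=27/256: -0.1055 × log₂(0.1055) = 0.3423
  p(1,1)=3/256: -0.0117 × log₂(0.0117) = 0.0752
  p(1,2)=9/128: -0.0703 × log₂(0.0703) = 0.2693
  p(2,0)=27/256: -0.1055 × log₂(0.1055) = 0.3423
  p(2,1)=3/256: -0.0117 × log₂(0.0117) = 0.0752
  p(2,2)=9/128: -0.0703 × log₂(0.0703) = 0.2693
H(X,Y) = 2.5770 bits


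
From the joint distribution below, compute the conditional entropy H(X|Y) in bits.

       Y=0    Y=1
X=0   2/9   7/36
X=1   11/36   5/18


H(X|Y) = Σ_y p(y) H(X|Y=y)
  p(Y=0) = 19/36, H(X|Y=0) = 0.9819
  p(Y=1) = 17/36, H(X|Y=1) = 0.9774
H(X|Y) = 0.5278×0.9819 + 0.4722×0.9774 = 0.9798 bits


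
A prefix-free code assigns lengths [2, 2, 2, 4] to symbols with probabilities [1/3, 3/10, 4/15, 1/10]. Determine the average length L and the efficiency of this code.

Average length L = Σ p_i × l_i = 2.2000 bits
Entropy H = 1.8901 bits
Efficiency η = H/L × 100% = 85.91%


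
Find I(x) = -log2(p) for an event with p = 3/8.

Information content I(x) = -log₂(p(x))
I = -log₂(3/8) = -log₂(0.3750)
I = 1.4150 bits


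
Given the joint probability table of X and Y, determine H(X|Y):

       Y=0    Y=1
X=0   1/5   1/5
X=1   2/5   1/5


H(X|Y) = Σ_y p(y) H(X|Y=y)
  p(Y=0) = 3/5, H(X|Y=0) = 0.9183
  p(Y=1) = 2/5, H(X|Y=1) = 1.0000
H(X|Y) = 0.6000×0.9183 + 0.4000×1.0000 = 0.9510 bits


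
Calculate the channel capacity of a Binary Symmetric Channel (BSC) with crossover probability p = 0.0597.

For BSC with error probability p:
C = 1 - H(p) where H(p) is binary entropy
H(0.0597) = -0.0597 × log₂(0.0597) - 0.9403 × log₂(0.9403)
H(p) = 0.3263
C = 1 - 0.3263 = 0.6737 bits/use


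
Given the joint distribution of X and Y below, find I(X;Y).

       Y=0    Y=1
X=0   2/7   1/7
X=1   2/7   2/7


H(X) = 0.9852, H(Y) = 0.9852, H(X,Y) = 1.9502
I(X;Y) = H(X) + H(Y) - H(X,Y) = 0.0202 bits


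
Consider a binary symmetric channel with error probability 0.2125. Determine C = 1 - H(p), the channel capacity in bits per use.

For BSC with error probability p:
C = 1 - H(p) where H(p) is binary entropy
H(0.2125) = -0.2125 × log₂(0.2125) - 0.7875 × log₂(0.7875)
H(p) = 0.7462
C = 1 - 0.7462 = 0.2538 bits/use


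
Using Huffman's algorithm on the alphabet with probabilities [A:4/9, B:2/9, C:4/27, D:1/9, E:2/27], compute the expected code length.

Huffman tree construction:
Combine smallest probabilities repeatedly
Resulting codes:
  A: 0 (length 1)
  B: 10 (length 2)
  C: 110 (length 3)
  D: 1111 (length 4)
  E: 1110 (length 4)
Average length = Σ p(s) × length(s) = 2.0741 bits


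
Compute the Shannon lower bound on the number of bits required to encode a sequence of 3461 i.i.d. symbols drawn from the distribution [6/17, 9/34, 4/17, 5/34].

Entropy H = 1.9357 bits/symbol
Minimum bits = H × n = 1.9357 × 3461
= 6699.60 bits


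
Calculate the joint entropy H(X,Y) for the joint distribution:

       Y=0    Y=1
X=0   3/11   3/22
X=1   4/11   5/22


H(X,Y) = -Σ p(x,y) log₂ p(x,y)
  p(0,0)=3/11: -0.2727 × log₂(0.2727) = 0.5112
  p(0,1)=3/22: -0.1364 × log₂(0.1364) = 0.3920
  p(1,0)=4/11: -0.3636 × log₂(0.3636) = 0.5307
  p(1,1)=5/22: -0.2273 × log₂(0.2273) = 0.4858
H(X,Y) = 1.9197 bits
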